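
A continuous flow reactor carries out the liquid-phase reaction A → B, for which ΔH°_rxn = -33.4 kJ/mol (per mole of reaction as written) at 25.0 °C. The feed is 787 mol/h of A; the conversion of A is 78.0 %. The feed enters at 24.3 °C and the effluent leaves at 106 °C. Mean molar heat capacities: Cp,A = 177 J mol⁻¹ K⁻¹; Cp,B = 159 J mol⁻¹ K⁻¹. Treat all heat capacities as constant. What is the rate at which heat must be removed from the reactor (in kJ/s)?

Extent of reaction ξ = 0.780 × 787 = 613.86 mol/h
Reaction term: ξ·ΔH°_rxn = 613.86 × -33.4 = -20503 kJ/h
Sensible, feed 24.3→25 °C: 97.509 kJ/h
Outlet flows (mol/h): A 173.14, B 613.86
Sensible, products 25→106 °C: 10388 kJ/h
Q = ΔH = -10017 kJ/h = -2.7826 kW
Heat removed = 2.7826 kJ/s

Q_out = 2.78 kJ/s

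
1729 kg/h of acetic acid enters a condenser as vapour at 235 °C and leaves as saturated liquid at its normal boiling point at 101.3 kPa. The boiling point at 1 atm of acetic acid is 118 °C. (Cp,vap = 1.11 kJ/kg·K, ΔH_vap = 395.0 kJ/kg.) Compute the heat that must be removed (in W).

vapour 235→118 °C: -129.87 kJ/kg
condensation at 118 °C: -395 kJ/kg
Δh = -129.87 + -395 = -524.87 kJ/kg
Q = ṁ·Δh = 1729 kg/h × -524.87 kJ/kg = -907500 kJ/h
|Q| = 252.08 kW = 252080 W

Q_c = 252000 W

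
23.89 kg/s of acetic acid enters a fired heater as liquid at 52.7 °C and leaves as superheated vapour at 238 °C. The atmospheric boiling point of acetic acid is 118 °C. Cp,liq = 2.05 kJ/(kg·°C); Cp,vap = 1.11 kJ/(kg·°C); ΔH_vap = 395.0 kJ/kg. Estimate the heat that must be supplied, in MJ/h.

Q = 56900 MJ/h

liquid 52.7→118 °C: 133.86 kJ/kg
vaporisation at 118 °C: 395 kJ/kg
vapour 118→238 °C: 133.2 kJ/kg
Δh = 133.86 + 395 + 133.2 = 662.07 kJ/kg
Q = ṁ·Δh = 23.89 kg/s × 662.07 kJ/kg = 15817 kJ/s
|Q| = 15817 kW = 56940 MJ/h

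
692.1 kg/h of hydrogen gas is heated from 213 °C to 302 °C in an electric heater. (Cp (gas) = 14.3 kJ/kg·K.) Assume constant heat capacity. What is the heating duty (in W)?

Q = ṁ·Cp·ΔT = 692.1 × 14.3 × (302 − 213) = 880840 kJ/h
Converting: 880840 / 3600 s = 244.68 kW
Heating duty = 244680 W

Q = 245000 W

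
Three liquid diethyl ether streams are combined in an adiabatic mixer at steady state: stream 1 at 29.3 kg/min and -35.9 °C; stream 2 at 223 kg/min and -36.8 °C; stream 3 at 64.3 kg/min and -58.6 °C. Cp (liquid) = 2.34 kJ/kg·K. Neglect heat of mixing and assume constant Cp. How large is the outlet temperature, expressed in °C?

T_out = -41.1 °C

Adiabatic, steady state ⇒ Σ ṁᵢCp,ᵢ(T_out − Tᵢ) = 0
Σ ṁᵢCp,ᵢTᵢ = 29.3×2.34×-35.9 + 223×2.34×-36.8 + 64.3×2.34×-58.6 = -30481
Σ ṁᵢCp,ᵢ = 29.3×2.34 + 223×2.34 + 64.3×2.34 = 740.84
T_out = -30481 / 740.84 = -41.144 °C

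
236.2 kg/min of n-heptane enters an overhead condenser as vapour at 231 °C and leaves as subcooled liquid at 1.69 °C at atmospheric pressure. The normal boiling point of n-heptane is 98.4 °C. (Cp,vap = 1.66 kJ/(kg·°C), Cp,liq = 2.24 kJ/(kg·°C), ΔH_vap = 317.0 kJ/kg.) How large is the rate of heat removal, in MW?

vapour 231→98.4 °C: -220.12 kJ/kg
condensation at 98.4 °C: -317 kJ/kg
liquid 98.4→1.69 °C: -216.63 kJ/kg
Δh = -220.12 + -317 + -216.63 = -753.75 kJ/kg
Q = ṁ·Δh = 236.2 kg/min × -753.75 kJ/kg = -178030 kJ/min
|Q| = 2967.2 kW = 2.9672 MW

Q_c = 2.97 MW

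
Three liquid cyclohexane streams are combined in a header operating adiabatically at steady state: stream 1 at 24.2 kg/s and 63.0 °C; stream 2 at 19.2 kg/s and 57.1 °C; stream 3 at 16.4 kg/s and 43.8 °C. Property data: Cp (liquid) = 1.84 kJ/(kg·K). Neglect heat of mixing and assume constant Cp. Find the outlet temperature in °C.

No heat crosses the boundary, so H_out = H_in.
Σ ṁᵢCp,ᵢTᵢ = 24.2×1.84×63.0 + 19.2×1.84×57.1 + 16.4×1.84×43.8 = 6144.2
Σ ṁᵢCp,ᵢ = 24.2×1.84 + 19.2×1.84 + 16.4×1.84 = 110.03
T_out = 6144.2 / 110.03 = 55.84 °C

T_out = 55.8 °C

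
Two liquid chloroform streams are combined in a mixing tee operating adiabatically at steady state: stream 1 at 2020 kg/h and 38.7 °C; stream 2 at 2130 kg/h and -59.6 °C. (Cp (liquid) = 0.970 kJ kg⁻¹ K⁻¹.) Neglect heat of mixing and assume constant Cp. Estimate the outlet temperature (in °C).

T_out = -11.8 °C

Energy balance with Q = 0: Σ ṁᵢCp,ᵢ(T_out − Tᵢ) = 0
Σ ṁᵢCp,ᵢTᵢ = 2020×0.970×38.7 + 2130×0.970×-59.6 = -47311
Σ ṁᵢCp,ᵢ = 2020×0.970 + 2130×0.970 = 4025.5
T_out = -47311 / 4025.5 = -11.753 °C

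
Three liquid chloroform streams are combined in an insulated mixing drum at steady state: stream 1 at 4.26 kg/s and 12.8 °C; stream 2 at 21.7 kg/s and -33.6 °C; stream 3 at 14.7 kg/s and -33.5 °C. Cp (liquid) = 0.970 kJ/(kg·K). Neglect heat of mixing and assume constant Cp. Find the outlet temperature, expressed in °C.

T_out = -28.7 °C

Energy balance with Q = 0: Σ ṁᵢCp,ᵢ(T_out − Tᵢ) = 0
T_out = Σ ṁᵢCp,ᵢTᵢ / Σ ṁᵢCp,ᵢ
      = -1132 / 39.44 = -28.702 °C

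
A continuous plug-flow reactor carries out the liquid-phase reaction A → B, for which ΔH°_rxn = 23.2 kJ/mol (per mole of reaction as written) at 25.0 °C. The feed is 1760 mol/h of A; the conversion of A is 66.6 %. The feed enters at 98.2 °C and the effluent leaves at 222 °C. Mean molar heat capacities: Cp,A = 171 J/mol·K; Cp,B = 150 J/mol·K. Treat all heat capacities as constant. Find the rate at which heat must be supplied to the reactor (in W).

Extent of reaction ξ = 0.666 × 1760 = 1172.2 mol/h
Reaction term: ξ·ΔH°_rxn = 1172.2 × 23.2 = 27194 kJ/h
Sensible, feed 98.2→25 °C: -22030 kJ/h
Outlet flows (mol/h): A 587.84, B 1172.2
Sensible, products 25→222 °C: 54440 kJ/h
Q = ΔH = 59604 kJ/h = 16.557 kW
Heat supplied = 16557 W

Q_in = 16600 W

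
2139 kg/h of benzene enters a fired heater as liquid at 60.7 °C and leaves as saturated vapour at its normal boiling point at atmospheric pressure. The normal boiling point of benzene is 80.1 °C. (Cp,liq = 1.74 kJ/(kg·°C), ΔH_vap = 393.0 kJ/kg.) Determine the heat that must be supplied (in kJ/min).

Q = 15200 kJ/min

liquid 60.7→80.1 °C: 33.756 kJ/kg
vaporisation at 80.1 °C: 393 kJ/kg
Δh = 33.756 + 393 = 426.76 kJ/kg
Q = ṁ·Δh = 2139 kg/h × 426.76 kJ/kg = 912830 kJ/h
|Q| = 253.56 kW = 15214 kJ/min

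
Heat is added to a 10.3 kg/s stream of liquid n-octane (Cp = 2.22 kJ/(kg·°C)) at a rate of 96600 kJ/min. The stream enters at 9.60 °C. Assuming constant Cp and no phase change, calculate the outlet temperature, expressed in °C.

T_out = 80.0 °C

Q = 96600 kJ/min = 1610 kJ/s
ΔT = Q/(ṁ·Cp) = 1610/(10.3×2.22) = 70.41 K
T_out = 9.60 + 70.41 = 80.01 °C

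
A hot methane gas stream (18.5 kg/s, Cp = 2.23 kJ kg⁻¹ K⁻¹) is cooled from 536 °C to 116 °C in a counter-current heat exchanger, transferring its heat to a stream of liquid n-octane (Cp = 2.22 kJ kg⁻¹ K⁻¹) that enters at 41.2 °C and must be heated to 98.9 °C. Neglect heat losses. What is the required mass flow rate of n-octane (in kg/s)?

Heat released by hot stream: Q = 18.5 × 2.23 × (536 − 116) = 17327 kJ/s
Energy balance on cold side (adiabatic exchanger): Q = ṁ_c·Cp_c·(T_c,out − T_c,in)
ṁ_c = 17327 / [2.22 × (98.9 − 41.2)] = 135.27 kg/s

ṁ_c = 135 kg/s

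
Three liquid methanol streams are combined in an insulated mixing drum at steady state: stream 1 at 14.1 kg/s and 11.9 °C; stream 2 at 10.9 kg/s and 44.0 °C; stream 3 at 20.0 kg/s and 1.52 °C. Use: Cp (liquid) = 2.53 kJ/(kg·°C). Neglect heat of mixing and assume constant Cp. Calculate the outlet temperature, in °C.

T_out = 15.1 °C

No heat crosses the boundary, so H_out = H_in.
T_out = Σ ṁᵢCp,ᵢTᵢ / Σ ṁᵢCp,ᵢ
      = 1714.8 / 113.85 = 15.062 °C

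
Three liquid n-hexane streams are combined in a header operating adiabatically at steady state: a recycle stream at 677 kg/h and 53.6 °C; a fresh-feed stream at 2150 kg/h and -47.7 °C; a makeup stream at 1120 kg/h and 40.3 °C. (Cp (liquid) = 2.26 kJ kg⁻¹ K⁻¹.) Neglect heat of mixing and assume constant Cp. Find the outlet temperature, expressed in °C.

Energy balance with Q = 0: Σ ṁᵢCp,ᵢ(T_out − Tᵢ) = 0
Σ ṁᵢCp,ᵢTᵢ = 677×2.26×53.6 + 2150×2.26×-47.7 + 1120×2.26×40.3 = -47758
Σ ṁᵢCp,ᵢ = 677×2.26 + 2150×2.26 + 1120×2.26 = 8920.2
T_out = -47758 / 8920.2 = -5.3539 °C

T_out = -5.35 °C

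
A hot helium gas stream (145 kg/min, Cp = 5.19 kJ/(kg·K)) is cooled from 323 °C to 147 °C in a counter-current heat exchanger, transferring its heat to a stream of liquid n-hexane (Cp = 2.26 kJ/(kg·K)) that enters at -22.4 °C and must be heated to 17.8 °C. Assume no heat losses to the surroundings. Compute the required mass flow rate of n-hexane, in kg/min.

ṁ_c = 1460 kg/min

Heat released by hot stream: Q = 145 × 5.19 × (323 − 147) = 132450 kJ/min
Energy balance on cold side (adiabatic exchanger): Q = ṁ_c·Cp_c·(T_c,out − T_c,in)
ṁ_c = 132450 / [2.26 × (17.8 − -22.4)] = 1457.9 kg/min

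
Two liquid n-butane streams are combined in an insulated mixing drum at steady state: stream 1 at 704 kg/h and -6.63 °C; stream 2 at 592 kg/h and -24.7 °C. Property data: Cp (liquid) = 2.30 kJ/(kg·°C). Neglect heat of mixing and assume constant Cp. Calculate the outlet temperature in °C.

T_out = -14.9 °C

No heat crosses the boundary, so H_out = H_in.
T_out = Σ ṁᵢCp,ᵢTᵢ / Σ ṁᵢCp,ᵢ
      = -44367 / 2980.8 = -14.884 °C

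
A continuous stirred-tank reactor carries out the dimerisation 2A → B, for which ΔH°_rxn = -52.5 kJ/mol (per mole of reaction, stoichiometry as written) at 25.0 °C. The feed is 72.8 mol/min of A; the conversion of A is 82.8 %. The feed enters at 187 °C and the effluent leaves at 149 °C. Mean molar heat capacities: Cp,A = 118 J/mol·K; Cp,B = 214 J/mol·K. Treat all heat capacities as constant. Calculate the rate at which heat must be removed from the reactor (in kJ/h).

Extent of reaction ξ = 0.828 × 72.8 / 2 = 30.139 mol/min
Reaction term: ξ·ΔH°_rxn = 30.139 × -52.5 = -1582.3 kJ/min
Sensible, feed 187→25 °C: -1391.6 kJ/min
Outlet flows (mol/min): A 12.522, B 30.139
Sensible, products 25→149 °C: 982.99 kJ/min
Q = ΔH = -1991 kJ/min = -33.183 kW
Heat removed = 119460 kJ/h

Q_out = 119000 kJ/h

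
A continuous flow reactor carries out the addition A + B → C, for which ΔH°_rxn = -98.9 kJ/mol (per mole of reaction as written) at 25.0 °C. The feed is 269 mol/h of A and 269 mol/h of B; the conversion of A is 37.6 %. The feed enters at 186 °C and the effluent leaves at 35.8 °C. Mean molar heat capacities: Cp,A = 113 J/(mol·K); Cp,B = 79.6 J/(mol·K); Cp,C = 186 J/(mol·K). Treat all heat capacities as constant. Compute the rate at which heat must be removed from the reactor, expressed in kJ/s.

Q_out = 4.94 kJ/s

Extent of reaction ξ = 0.376 × 269 = 101.14 mol/h
Reaction term: ξ·ΔH°_rxn = 101.14 × -98.9 = -10003 kJ/h
Sensible, feed 186→25 °C: -8341.3 kJ/h
Outlet flows (mol/h): A 167.86, B 167.86, C 101.14
Sensible, products 25→35.8 °C: 552.33 kJ/h
Q = ΔH = -17792 kJ/h = -4.9423 kW
Heat removed = 4.9423 kJ/s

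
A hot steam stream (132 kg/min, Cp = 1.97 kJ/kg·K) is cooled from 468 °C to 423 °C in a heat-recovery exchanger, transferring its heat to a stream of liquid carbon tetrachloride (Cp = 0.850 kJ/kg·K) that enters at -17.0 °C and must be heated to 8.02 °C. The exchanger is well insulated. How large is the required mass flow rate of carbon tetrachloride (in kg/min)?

Heat released by hot stream: Q = 132 × 1.97 × (468 − 423) = 11702 kJ/min
Energy balance on cold side (adiabatic exchanger): Q = ṁ_c·Cp_c·(T_c,out − T_c,in)
ṁ_c = 11702 / [0.850 × (8.02 − -17.0)] = 550.23 kg/min

ṁ_c = 550 kg/min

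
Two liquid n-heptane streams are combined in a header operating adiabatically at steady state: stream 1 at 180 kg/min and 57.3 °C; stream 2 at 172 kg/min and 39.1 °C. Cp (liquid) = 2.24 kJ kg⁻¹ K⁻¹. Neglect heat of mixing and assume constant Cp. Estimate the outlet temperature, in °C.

Adiabatic, steady state ⇒ Σ ṁᵢCp,ᵢ(T_out − Tᵢ) = 0
Σ ṁᵢCp,ᵢTᵢ = 180×2.24×57.3 + 172×2.24×39.1 = 38168
Σ ṁᵢCp,ᵢ = 180×2.24 + 172×2.24 = 788.48
T_out = 38168 / 788.48 = 48.407 °C

T_out = 48.4 °C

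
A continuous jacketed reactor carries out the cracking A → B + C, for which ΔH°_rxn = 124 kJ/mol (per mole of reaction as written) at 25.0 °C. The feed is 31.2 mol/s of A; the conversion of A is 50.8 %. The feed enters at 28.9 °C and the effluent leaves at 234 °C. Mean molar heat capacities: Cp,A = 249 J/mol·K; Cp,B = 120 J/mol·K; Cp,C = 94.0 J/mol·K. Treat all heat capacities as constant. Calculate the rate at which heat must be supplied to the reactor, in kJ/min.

Q_in = 207000 kJ/min

Extent of reaction ξ = 0.508 × 31.2 = 15.85 mol/s
Reaction term: ξ·ΔH°_rxn = 15.85 × 124 = 1965.4 kJ/s
Sensible, feed 28.9→25 °C: -30.298 kJ/s
Outlet flows (mol/s): A 15.35, B 15.85, C 15.85
Sensible, products 25→234 °C: 1507.7 kJ/s
Q = ΔH = 3442.8 kJ/s = 3442.8 kW
Heat supplied = 206570 kJ/min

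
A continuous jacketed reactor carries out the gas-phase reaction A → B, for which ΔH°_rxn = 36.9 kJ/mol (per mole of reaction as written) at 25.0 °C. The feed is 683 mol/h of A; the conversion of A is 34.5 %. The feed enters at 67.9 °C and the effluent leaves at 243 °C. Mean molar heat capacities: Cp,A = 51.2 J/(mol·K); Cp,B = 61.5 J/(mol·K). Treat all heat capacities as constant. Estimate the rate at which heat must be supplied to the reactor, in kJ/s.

Q_in = 4.26 kJ/s

Extent of reaction ξ = 0.345 × 683 = 235.63 mol/h
Reaction term: ξ·ΔH°_rxn = 235.63 × 36.9 = 8694.9 kJ/h
Sensible, feed 67.9→25 °C: -1500.2 kJ/h
Outlet flows (mol/h): A 447.37, B 235.63
Sensible, products 25→243 °C: 8152.5 kJ/h
Q = ΔH = 15347 kJ/h = 4.2631 kW
Heat supplied = 4.2631 kJ/s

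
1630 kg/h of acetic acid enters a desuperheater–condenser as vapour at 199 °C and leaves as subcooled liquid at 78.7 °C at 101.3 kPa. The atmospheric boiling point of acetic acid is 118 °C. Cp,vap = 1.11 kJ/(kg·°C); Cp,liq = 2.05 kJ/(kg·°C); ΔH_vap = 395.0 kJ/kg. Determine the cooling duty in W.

vapour 199→118 °C: -89.91 kJ/kg
condensation at 118 °C: -395 kJ/kg
liquid 118→78.7 °C: -80.565 kJ/kg
Δh = -89.91 + -395 + -80.565 = -565.48 kJ/kg
Q = ṁ·Δh = 1630 kg/h × -565.48 kJ/kg = -921720 kJ/h
|Q| = 256.03 kW = 256030 W

Q_c = 256000 W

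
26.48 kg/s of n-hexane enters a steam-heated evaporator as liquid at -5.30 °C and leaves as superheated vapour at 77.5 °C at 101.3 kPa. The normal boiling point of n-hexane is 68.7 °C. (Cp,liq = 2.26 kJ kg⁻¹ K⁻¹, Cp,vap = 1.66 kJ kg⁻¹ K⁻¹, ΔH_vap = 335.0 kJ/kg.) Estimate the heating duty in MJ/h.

liquid -5.30→68.7 °C: 167.24 kJ/kg
vaporisation at 68.7 °C: 335 kJ/kg
vapour 68.7→77.5 °C: 14.608 kJ/kg
Δh = 167.24 + 335 + 14.608 = 516.85 kJ/kg
Q = ṁ·Δh = 26.48 kg/s × 516.85 kJ/kg = 13686 kJ/s
|Q| = 13686 kW = 49270 MJ/h

Q = 49300 MJ/h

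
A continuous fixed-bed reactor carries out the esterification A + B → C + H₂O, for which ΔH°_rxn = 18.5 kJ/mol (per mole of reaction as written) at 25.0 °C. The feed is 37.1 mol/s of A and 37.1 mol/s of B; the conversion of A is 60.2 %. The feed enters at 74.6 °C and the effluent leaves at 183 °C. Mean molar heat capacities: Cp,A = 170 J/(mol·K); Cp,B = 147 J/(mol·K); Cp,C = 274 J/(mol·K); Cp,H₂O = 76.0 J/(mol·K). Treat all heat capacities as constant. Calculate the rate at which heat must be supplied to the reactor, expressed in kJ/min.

Extent of reaction ξ = 0.602 × 37.1 = 22.334 mol/s
Reaction term: ξ·ΔH°_rxn = 22.334 × 18.5 = 413.18 kJ/s
Sensible, feed 74.6→25 °C: -583.33 kJ/s
Outlet flows (mol/s): A 14.766, B 14.766, C 22.334, H₂O 22.334
Sensible, products 25→183 °C: 1974.6 kJ/s
Q = ΔH = 1804.5 kJ/s = 1804.5 kW
Heat supplied = 108270 kJ/min

Q_in = 108000 kJ/min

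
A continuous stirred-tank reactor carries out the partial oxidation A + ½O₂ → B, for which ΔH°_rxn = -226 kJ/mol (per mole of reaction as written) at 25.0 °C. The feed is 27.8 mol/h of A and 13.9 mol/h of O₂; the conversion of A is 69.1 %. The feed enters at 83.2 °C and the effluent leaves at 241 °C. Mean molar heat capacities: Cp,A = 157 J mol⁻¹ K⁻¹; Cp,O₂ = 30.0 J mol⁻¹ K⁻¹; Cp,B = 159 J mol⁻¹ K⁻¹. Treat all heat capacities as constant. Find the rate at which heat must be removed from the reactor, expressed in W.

Q_out = 1010 W

Extent of reaction ξ = 0.691 × 27.8 = 19.21 mol/h
Reaction term: ξ·ΔH°_rxn = 19.21 × -226 = -4341.4 kJ/h
Sensible, feed 83.2→25 °C: -278.29 kJ/h
Outlet flows (mol/h): A 8.5902, O₂ 4.2951, B 19.21
Sensible, products 25→241 °C: 978.88 kJ/h
Q = ΔH = -3640.8 kJ/h = -1.0113 kW
Heat removed = 1011.3 W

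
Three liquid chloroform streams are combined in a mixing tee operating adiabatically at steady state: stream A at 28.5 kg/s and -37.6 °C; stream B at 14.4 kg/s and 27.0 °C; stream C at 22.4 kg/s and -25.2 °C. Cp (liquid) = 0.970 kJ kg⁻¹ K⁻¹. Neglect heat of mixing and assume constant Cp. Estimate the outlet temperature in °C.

Energy balance with Q = 0: Σ ṁᵢCp,ᵢ(T_out − Tᵢ) = 0
T_out = Σ ṁᵢCp,ᵢTᵢ / Σ ṁᵢCp,ᵢ
      = -1209.9 / 63.341 = -19.101 °C

T_out = -19.1 °C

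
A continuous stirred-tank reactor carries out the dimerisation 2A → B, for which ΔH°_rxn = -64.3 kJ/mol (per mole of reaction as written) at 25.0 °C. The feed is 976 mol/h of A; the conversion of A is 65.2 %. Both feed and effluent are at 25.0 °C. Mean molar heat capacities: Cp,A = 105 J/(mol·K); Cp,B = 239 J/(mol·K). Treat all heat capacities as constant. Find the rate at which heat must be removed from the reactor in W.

Extent of reaction ξ = 0.652 × 976 / 2 = 318.18 mol/h
Reaction term: ξ·ΔH°_rxn = 318.18 × -64.3 = -20459 kJ/h
Q = ΔH = -20459 kJ/h = -5.683 kW
Heat removed = 5683 W

Q_out = 5680 W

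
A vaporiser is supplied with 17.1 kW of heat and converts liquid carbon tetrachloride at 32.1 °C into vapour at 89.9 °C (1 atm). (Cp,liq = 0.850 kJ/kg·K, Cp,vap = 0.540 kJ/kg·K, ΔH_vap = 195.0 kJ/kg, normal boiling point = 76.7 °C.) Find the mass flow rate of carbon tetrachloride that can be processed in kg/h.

ṁ = 256 kg/h

Δh = 0.850×(76.7−32.1) + 195.0 + 0.540×(89.9−76.7) = 240.04 kJ/kg
Q = 17.1 kW = 17.1 kJ/s = 61560 kJ/h
ṁ = Q/Δh = 61560 / 240.04 = 256.46 kg/h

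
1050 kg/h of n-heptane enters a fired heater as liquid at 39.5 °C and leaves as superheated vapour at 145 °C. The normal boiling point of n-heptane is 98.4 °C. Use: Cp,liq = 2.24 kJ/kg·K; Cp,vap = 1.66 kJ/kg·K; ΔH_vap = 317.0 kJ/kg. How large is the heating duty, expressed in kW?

liquid 39.5→98.4 °C: 131.94 kJ/kg
vaporisation at 98.4 °C: 317 kJ/kg
vapour 98.4→145 °C: 77.356 kJ/kg
Δh = 131.94 + 317 + 77.356 = 526.29 kJ/kg
Q = ṁ·Δh = 1050 kg/h × 526.29 kJ/kg = 552610 kJ/h
|Q| = 153.5 kW

Q = 154 kW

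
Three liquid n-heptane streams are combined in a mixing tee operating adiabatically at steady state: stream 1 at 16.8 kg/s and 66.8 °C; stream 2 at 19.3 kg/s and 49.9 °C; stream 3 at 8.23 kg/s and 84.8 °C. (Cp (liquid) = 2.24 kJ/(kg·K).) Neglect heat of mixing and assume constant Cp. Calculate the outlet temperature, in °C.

T_out = 62.8 °C

Energy balance with Q = 0: Σ ṁᵢCp,ᵢ(T_out − Tᵢ) = 0
T_out = Σ ṁᵢCp,ᵢTᵢ / Σ ṁᵢCp,ᵢ
      = 6234.4 / 99.299 = 62.784 °C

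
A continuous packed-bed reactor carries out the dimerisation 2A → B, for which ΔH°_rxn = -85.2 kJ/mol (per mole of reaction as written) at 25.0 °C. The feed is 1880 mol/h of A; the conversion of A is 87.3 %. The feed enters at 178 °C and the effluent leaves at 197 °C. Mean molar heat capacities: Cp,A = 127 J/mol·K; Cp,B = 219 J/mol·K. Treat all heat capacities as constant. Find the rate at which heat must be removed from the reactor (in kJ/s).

Q_out = 19.5 kJ/s

Extent of reaction ξ = 0.873 × 1880 / 2 = 820.62 mol/h
Reaction term: ξ·ΔH°_rxn = 820.62 × -85.2 = -69917 kJ/h
Sensible, feed 178→25 °C: -36530 kJ/h
Outlet flows (mol/h): A 238.76, B 820.62
Sensible, products 25→197 °C: 36127 kJ/h
Q = ΔH = -70321 kJ/h = -19.533 kW
Heat removed = 19.533 kJ/s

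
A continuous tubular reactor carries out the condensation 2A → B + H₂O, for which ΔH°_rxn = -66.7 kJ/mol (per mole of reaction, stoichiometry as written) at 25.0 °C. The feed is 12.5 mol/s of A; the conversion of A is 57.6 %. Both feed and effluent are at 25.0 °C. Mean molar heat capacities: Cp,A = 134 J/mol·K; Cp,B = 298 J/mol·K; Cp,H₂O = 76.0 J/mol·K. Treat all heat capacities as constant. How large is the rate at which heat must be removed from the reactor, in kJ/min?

Extent of reaction ξ = 0.576 × 12.5 / 2 = 3.6 mol/s
Reaction term: ξ·ΔH°_rxn = 3.6 × -66.7 = -240.12 kJ/s
Q = ΔH = -240.12 kJ/s = -240.12 kW
Heat removed = 14407 kJ/min

Q_out = 14400 kJ/min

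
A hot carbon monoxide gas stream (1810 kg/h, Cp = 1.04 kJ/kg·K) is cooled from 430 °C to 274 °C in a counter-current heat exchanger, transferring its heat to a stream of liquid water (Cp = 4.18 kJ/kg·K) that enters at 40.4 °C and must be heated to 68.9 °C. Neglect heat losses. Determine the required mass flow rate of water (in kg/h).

ṁ_c = 2460 kg/h

Heat released by hot stream: Q = 1810 × 1.04 × (430 − 274) = 293650 kJ/h
Energy balance on cold side (adiabatic exchanger): Q = ṁ_c·Cp_c·(T_c,out − T_c,in)
ṁ_c = 293650 / [4.18 × (68.9 − 40.4)] = 2465 kg/h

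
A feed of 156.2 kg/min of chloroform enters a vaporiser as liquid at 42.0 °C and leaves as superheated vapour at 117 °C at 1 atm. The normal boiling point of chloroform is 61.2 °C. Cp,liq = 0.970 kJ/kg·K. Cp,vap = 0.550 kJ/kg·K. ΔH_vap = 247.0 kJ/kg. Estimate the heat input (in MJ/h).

liquid 42.0→61.2 °C: 18.624 kJ/kg
vaporisation at 61.2 °C: 247 kJ/kg
vapour 61.2→117 °C: 30.69 kJ/kg
Δh = 18.624 + 247 + 30.69 = 296.31 kJ/kg
Q = ṁ·Δh = 156.2 kg/min × 296.31 kJ/kg = 46284 kJ/min
|Q| = 771.4 kW = 2777.1 MJ/h

Q = 2780 MJ/h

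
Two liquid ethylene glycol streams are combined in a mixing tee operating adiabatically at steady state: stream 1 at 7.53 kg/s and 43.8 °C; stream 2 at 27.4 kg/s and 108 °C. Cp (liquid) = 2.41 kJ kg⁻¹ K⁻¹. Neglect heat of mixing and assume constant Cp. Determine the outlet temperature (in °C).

Adiabatic, steady state ⇒ Σ ṁᵢCp,ᵢ(T_out − Tᵢ) = 0
T_out = Σ ṁᵢCp,ᵢTᵢ / Σ ṁᵢCp,ᵢ
      = 7926.5 / 84.181 = 94.16 °C

T_out = 94.2 °C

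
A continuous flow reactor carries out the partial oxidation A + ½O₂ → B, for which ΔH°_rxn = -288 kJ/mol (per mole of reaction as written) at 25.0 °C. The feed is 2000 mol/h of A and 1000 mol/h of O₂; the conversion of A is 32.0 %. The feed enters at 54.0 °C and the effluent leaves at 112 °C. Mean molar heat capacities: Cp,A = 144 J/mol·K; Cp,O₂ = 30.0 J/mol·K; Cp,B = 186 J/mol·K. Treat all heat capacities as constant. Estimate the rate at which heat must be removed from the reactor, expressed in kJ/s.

Q_out = 45.7 kJ/s

Extent of reaction ξ = 0.320 × 2000 = 640 mol/h
Reaction term: ξ·ΔH°_rxn = 640 × -288 = -184320 kJ/h
Sensible, feed 54.0→25 °C: -9222 kJ/h
Outlet flows (mol/h): A 1360, O₂ 680, B 640
Sensible, products 25→112 °C: 29169 kJ/h
Q = ΔH = -164370 kJ/h = -45.659 kW
Heat removed = 45.659 kJ/s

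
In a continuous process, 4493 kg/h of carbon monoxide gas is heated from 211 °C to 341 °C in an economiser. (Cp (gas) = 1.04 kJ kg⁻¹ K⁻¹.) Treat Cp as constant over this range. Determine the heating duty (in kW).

Q = ṁ·Cp·ΔT = 4493 × 1.04 × (341 − 211) = 607450 kJ/h
Converting: 607450 / 3600 s = 168.74 kW

Q = 169 kW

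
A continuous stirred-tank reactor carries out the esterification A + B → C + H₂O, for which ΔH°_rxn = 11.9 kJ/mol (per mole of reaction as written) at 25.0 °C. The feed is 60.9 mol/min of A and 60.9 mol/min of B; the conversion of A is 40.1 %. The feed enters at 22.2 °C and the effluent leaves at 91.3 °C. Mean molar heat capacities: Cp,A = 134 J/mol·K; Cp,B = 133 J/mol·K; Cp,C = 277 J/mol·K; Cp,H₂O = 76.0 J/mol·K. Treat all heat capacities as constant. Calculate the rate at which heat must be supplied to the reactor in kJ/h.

Q_in = 93200 kJ/h

Extent of reaction ξ = 0.401 × 60.9 = 24.421 mol/min
Reaction term: ξ·ΔH°_rxn = 24.421 × 11.9 = 290.61 kJ/min
Sensible, feed 22.2→25 °C: 45.529 kJ/min
Outlet flows (mol/min): A 36.479, B 36.479, C 24.421, H₂O 24.421
Sensible, products 25→91.3 °C: 1217.3 kJ/min
Q = ΔH = 1553.4 kJ/min = 25.891 kW
Heat supplied = 93206 kJ/h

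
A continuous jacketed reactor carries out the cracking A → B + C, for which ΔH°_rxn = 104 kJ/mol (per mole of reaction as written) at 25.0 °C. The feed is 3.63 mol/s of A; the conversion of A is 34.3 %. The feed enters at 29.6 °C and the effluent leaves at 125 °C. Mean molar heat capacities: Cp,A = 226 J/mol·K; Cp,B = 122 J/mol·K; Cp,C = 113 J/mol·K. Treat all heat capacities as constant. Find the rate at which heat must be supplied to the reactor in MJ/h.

Q_in = 752 MJ/h

Extent of reaction ξ = 0.343 × 3.63 = 1.2451 mol/s
Reaction term: ξ·ΔH°_rxn = 1.2451 × 104 = 129.49 kJ/s
Sensible, feed 29.6→25 °C: -3.7737 kJ/s
Outlet flows (mol/s): A 2.3849, B 1.2451, C 1.2451
Sensible, products 25→125 °C: 83.159 kJ/s
Q = ΔH = 208.87 kJ/s = 208.87 kW
Heat supplied = 751.95 MJ/h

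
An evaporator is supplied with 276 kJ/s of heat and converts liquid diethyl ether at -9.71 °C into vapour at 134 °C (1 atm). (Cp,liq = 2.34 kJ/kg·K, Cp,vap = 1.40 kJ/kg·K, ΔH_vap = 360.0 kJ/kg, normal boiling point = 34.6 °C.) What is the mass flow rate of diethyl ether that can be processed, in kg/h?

Δh = 2.34×(34.6−-9.71) + 360.0 + 1.40×(134−34.6) = 602.85 kJ/kg
Q = 276 kJ/s = 276 kJ/s = 993600 kJ/h
ṁ = Q/Δh = 993600 / 602.85 = 1648.2 kg/h

ṁ = 1650 kg/h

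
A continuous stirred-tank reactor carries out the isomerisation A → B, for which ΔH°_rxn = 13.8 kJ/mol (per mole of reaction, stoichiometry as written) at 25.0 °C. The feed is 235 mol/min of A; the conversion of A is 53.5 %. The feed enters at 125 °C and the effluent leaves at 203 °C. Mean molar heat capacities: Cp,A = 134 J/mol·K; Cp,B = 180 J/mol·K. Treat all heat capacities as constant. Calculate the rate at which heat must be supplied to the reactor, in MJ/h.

Q_in = 313 MJ/h

Extent of reaction ξ = 0.535 × 235 = 125.73 mol/min
Reaction term: ξ·ΔH°_rxn = 125.73 × 13.8 = 1735 kJ/min
Sensible, feed 125→25 °C: -3149 kJ/min
Outlet flows (mol/min): A 109.27, B 125.73
Sensible, products 25→203 °C: 6634.7 kJ/min
Q = ΔH = 5220.7 kJ/min = 87.011 kW
Heat supplied = 313.24 MJ/h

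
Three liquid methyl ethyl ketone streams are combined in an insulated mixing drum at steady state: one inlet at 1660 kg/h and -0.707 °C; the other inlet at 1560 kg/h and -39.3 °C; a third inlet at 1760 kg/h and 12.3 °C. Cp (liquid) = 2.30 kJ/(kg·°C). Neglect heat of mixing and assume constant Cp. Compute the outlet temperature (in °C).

Adiabatic, steady state ⇒ Σ ṁᵢCp,ᵢ(T_out − Tᵢ) = 0
T_out = Σ ṁᵢCp,ᵢTᵢ / Σ ṁᵢCp,ᵢ
      = -93917 / 11454 = -8.1995 °C

T_out = -8.20 °C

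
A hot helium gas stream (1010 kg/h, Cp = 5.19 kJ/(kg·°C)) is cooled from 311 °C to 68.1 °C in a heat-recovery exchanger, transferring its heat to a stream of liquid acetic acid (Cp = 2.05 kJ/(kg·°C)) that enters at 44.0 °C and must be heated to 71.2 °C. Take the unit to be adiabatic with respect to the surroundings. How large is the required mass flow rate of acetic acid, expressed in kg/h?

Heat released by hot stream: Q = 1010 × 5.19 × (311 − 68.1) = 1.2733e+06 kJ/h
Energy balance on cold side (adiabatic exchanger): Q = ṁ_c·Cp_c·(T_c,out − T_c,in)
ṁ_c = 1.2733e+06 / [2.05 × (71.2 − 44.0)] = 22835 kg/h

ṁ_c = 22800 kg/h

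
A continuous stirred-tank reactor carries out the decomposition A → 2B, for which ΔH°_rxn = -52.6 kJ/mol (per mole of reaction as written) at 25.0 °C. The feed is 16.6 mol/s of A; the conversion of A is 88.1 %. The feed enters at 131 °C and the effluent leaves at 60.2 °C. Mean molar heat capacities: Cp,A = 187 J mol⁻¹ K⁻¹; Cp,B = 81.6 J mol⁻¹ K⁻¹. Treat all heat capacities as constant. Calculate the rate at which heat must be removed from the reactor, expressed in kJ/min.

Q_out = 60100 kJ/min

Extent of reaction ξ = 0.881 × 16.6 = 14.625 mol/s
Reaction term: ξ·ΔH°_rxn = 14.625 × -52.6 = -769.25 kJ/s
Sensible, feed 131→25 °C: -329.05 kJ/s
Outlet flows (mol/s): A 1.9754, B 29.249
Sensible, products 25→60.2 °C: 97.016 kJ/s
Q = ΔH = -1001.3 kJ/s = -1001.3 kW
Heat removed = 60077 kJ/min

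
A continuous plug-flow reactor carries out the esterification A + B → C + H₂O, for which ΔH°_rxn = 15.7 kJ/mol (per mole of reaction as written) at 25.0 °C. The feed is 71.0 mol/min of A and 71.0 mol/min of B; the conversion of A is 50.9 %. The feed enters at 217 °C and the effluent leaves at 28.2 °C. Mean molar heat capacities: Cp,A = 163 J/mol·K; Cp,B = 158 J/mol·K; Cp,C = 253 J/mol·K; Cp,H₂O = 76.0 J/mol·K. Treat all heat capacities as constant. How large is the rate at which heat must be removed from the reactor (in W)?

Q_out = 62200 W

Extent of reaction ξ = 0.509 × 71.0 = 36.139 mol/min
Reaction term: ξ·ΔH°_rxn = 36.139 × 15.7 = 567.38 kJ/min
Sensible, feed 217→25 °C: -4375.9 kJ/min
Outlet flows (mol/min): A 34.861, B 34.861, C 36.139, H₂O 36.139
Sensible, products 25→28.2 °C: 73.856 kJ/min
Q = ΔH = -3734.6 kJ/min = -62.244 kW
Heat removed = 62244 W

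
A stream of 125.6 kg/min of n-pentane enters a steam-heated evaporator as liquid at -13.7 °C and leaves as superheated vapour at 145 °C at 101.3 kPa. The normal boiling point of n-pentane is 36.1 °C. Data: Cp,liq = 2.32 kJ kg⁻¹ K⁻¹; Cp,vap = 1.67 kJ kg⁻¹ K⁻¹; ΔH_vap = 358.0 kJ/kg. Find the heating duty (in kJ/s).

liquid -13.7→36.1 °C: 115.54 kJ/kg
vaporisation at 36.1 °C: 358 kJ/kg
vapour 36.1→145 °C: 181.86 kJ/kg
Δh = 115.54 + 358 + 181.86 = 655.4 kJ/kg
Q = ṁ·Δh = 125.6 kg/min × 655.4 kJ/kg = 82318 kJ/min
|Q| = 1372 kW

Q = 1370 kJ/s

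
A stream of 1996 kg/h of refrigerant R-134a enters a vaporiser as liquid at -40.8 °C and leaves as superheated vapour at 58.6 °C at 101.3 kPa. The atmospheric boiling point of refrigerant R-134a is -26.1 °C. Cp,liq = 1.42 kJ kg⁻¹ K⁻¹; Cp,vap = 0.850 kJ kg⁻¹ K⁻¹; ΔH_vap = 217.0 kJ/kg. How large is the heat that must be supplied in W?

Q = 172000 W

liquid -40.8→-26.1 °C: 20.874 kJ/kg
vaporisation at -26.1 °C: 217 kJ/kg
vapour -26.1→58.6 °C: 71.995 kJ/kg
Δh = 20.874 + 217 + 71.995 = 309.87 kJ/kg
Q = ṁ·Δh = 1996 kg/h × 309.87 kJ/kg = 618500 kJ/h
|Q| = 171.81 kW = 171810 W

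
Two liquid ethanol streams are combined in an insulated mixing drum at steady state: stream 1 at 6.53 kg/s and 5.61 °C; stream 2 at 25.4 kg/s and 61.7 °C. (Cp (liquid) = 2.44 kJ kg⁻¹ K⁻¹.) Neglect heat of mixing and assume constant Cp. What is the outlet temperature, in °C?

T_out = 50.2 °C

No heat crosses the boundary, so H_out = H_in.
Σ ṁᵢCp,ᵢTᵢ = 6.53×2.44×5.61 + 25.4×2.44×61.7 = 3913.3
Σ ṁᵢCp,ᵢ = 6.53×2.44 + 25.4×2.44 = 77.909
T_out = 3913.3 / 77.909 = 50.229 °C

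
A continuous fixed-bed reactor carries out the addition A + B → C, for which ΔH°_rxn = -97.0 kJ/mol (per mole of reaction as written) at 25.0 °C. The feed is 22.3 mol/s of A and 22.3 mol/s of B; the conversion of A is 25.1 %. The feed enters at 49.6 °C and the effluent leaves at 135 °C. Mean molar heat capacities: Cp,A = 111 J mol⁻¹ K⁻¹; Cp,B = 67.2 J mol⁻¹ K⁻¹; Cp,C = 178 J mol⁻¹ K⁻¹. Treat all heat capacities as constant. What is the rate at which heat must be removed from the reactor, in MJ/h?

Q_out = 733 MJ/h

Extent of reaction ξ = 0.251 × 22.3 = 5.5973 mol/s
Reaction term: ξ·ΔH°_rxn = 5.5973 × -97.0 = -542.94 kJ/s
Sensible, feed 49.6→25 °C: -97.757 kJ/s
Outlet flows (mol/s): A 16.703, B 16.703, C 5.5973
Sensible, products 25→135 °C: 437 kJ/s
Q = ΔH = -203.69 kJ/s = -203.69 kW
Heat removed = 733.3 MJ/h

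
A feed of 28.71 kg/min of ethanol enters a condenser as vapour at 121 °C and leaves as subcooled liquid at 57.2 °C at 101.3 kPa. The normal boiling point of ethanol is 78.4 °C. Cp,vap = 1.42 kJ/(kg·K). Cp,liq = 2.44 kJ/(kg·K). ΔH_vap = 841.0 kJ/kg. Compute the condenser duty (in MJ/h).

vapour 121→78.4 °C: -60.492 kJ/kg
condensation at 78.4 °C: -841 kJ/kg
liquid 78.4→57.2 °C: -51.728 kJ/kg
Δh = -60.492 + -841 + -51.728 = -953.22 kJ/kg
Q = ṁ·Δh = 28.71 kg/min × -953.22 kJ/kg = -27367 kJ/min
|Q| = 456.12 kW = 1642 MJ/h

Q_c = 1640 MJ/h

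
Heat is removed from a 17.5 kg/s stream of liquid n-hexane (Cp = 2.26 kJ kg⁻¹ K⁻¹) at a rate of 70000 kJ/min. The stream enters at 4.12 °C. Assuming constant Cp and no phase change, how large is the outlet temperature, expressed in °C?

T_out = -25.4 °C

Q = 70000 kJ/min = 1166.7 kJ/s
ΔT = Q/(ṁ·Cp) = 1166.7/(17.5×2.26) = 29.499 K
T_out = 4.12 − 29.499 = -25.379 °C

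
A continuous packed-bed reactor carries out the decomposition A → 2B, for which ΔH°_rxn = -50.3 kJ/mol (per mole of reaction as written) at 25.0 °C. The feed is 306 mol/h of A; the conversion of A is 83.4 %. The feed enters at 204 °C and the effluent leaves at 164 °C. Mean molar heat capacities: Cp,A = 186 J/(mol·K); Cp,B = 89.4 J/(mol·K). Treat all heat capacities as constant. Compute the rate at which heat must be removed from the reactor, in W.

Q_out = 4270 W

Extent of reaction ξ = 0.834 × 306 = 255.2 mol/h
Reaction term: ξ·ΔH°_rxn = 255.2 × -50.3 = -12837 kJ/h
Sensible, feed 204→25 °C: -10188 kJ/h
Outlet flows (mol/h): A 50.796, B 510.41
Sensible, products 25→164 °C: 7655.9 kJ/h
Q = ΔH = -15369 kJ/h = -4.2691 kW
Heat removed = 4269.1 W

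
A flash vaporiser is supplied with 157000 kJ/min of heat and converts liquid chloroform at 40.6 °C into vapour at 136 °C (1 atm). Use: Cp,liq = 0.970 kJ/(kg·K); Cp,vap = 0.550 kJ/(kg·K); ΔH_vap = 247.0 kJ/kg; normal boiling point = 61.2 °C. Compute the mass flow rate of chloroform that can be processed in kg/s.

ṁ = 8.49 kg/s

Δh = 0.970×(61.2−40.6) + 247.0 + 0.550×(136−61.2) = 308.12 kJ/kg
Q = 157000 kJ/min = 2616.7 kJ/s = 2616.7 kJ/s
ṁ = Q/Δh = 2616.7 / 308.12 = 8.4923 kg/s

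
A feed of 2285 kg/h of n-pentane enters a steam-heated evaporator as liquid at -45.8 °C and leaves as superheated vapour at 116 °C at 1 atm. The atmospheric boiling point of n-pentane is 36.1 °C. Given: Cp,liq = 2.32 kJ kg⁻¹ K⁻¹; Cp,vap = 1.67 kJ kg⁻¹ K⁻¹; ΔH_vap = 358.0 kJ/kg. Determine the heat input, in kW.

Q = 433 kW

liquid -45.8→36.1 °C: 190.01 kJ/kg
vaporisation at 36.1 °C: 358 kJ/kg
vapour 36.1→116 °C: 133.43 kJ/kg
Δh = 190.01 + 358 + 133.43 = 681.44 kJ/kg
Q = ṁ·Δh = 2285 kg/h × 681.44 kJ/kg = 1.5571e+06 kJ/h
|Q| = 432.53 kW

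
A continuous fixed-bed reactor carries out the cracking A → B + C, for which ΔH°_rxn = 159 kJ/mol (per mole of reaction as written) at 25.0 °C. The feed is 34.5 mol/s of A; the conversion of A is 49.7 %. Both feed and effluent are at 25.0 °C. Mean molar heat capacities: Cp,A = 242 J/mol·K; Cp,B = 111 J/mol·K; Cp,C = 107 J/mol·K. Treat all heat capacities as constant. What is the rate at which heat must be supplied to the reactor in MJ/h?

Q_in = 9810 MJ/h

Extent of reaction ξ = 0.497 × 34.5 = 17.146 mol/s
Reaction term: ξ·ΔH°_rxn = 17.146 × 159 = 2726.3 kJ/s
Q = ΔH = 2726.3 kJ/s = 2726.3 kW
Heat supplied = 9814.7 MJ/h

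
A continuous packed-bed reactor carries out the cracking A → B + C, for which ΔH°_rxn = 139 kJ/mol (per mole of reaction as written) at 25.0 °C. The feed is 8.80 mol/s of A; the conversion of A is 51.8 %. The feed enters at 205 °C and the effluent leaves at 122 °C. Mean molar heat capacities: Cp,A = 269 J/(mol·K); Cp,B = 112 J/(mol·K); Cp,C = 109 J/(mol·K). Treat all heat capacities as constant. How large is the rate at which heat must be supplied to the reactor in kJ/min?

Q_in = 25000 kJ/min

Extent of reaction ξ = 0.518 × 8.80 = 4.5584 mol/s
Reaction term: ξ·ΔH°_rxn = 4.5584 × 139 = 633.62 kJ/s
Sensible, feed 205→25 °C: -426.1 kJ/s
Outlet flows (mol/s): A 4.2416, B 4.5584, C 4.5584
Sensible, products 25→122 °C: 208.39 kJ/s
Q = ΔH = 415.92 kJ/s = 415.92 kW
Heat supplied = 24955 kJ/min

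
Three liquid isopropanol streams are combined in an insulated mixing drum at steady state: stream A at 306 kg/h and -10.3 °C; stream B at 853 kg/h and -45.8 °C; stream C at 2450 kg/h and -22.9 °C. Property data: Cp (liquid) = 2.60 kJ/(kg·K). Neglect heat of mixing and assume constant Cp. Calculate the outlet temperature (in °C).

Adiabatic, steady state ⇒ Σ ṁᵢCp,ᵢ(T_out − Tᵢ) = 0
Σ ṁᵢCp,ᵢTᵢ = 306×2.60×-10.3 + 853×2.60×-45.8 + 2450×2.60×-22.9 = -255640
Σ ṁᵢCp,ᵢ = 306×2.60 + 853×2.60 + 2450×2.60 = 9383.4
T_out = -255640 / 9383.4 = -27.244 °C

T_out = -27.2 °C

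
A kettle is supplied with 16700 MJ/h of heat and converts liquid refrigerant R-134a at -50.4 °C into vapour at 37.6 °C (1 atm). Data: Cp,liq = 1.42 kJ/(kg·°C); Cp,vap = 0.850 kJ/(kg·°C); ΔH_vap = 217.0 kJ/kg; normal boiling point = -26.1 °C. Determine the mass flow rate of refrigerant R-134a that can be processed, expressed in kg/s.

Δh = 1.42×(-26.1−-50.4) + 217.0 + 0.850×(37.6−-26.1) = 305.65 kJ/kg
Q = 16700 MJ/h = 4638.9 kJ/s = 4638.9 kJ/s
ṁ = Q/Δh = 4638.9 / 305.65 = 15.177 kg/s

ṁ = 15.2 kg/s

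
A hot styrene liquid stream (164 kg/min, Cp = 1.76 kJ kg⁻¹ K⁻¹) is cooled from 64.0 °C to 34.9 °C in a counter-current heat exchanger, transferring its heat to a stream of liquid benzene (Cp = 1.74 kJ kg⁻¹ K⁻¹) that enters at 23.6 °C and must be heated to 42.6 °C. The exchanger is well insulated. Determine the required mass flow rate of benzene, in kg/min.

Heat released by hot stream: Q = 164 × 1.76 × (64.0 − 34.9) = 8399.4 kJ/min
Energy balance on cold side (adiabatic exchanger): Q = ṁ_c·Cp_c·(T_c,out − T_c,in)
ṁ_c = 8399.4 / [1.74 × (42.6 − 23.6)] = 254.07 kg/min

ṁ_c = 254 kg/min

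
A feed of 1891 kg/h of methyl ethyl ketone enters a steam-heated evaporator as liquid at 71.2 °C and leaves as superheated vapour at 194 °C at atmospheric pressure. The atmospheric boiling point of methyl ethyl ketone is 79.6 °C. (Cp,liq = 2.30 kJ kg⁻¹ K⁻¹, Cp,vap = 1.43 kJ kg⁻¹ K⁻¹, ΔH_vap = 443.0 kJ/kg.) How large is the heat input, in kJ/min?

liquid 71.2→79.6 °C: 19.32 kJ/kg
vaporisation at 79.6 °C: 443 kJ/kg
vapour 79.6→194 °C: 163.59 kJ/kg
Δh = 19.32 + 443 + 163.59 = 625.91 kJ/kg
Q = ṁ·Δh = 1891 kg/h × 625.91 kJ/kg = 1.1836e+06 kJ/h
|Q| = 328.78 kW = 19727 kJ/min

Q = 19700 kJ/min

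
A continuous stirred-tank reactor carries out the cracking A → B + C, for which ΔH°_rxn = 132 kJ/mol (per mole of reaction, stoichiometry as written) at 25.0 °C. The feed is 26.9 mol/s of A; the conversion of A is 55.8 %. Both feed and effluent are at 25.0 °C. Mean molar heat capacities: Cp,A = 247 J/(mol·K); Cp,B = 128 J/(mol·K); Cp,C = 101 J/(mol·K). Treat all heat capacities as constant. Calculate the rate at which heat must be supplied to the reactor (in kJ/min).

Extent of reaction ξ = 0.558 × 26.9 = 15.01 mol/s
Reaction term: ξ·ΔH°_rxn = 15.01 × 132 = 1981.3 kJ/s
Q = ΔH = 1981.3 kJ/s = 1981.3 kW
Heat supplied = 118880 kJ/min

Q_in = 119000 kJ/min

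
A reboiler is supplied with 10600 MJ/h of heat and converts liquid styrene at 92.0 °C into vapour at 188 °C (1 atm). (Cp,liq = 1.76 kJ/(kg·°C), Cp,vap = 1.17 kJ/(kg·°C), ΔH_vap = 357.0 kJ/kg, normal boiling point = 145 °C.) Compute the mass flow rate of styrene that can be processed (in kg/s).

ṁ = 5.88 kg/s

Δh = 1.76×(145−92.0) + 357.0 + 1.17×(188−145) = 500.59 kJ/kg
Q = 10600 MJ/h = 2944.4 kJ/s = 2944.4 kJ/s
ṁ = Q/Δh = 2944.4 / 500.59 = 5.8819 kg/s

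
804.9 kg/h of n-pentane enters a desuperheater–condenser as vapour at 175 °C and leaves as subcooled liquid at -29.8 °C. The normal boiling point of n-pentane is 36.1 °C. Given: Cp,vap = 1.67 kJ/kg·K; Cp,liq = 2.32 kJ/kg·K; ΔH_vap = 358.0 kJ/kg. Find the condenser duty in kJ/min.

vapour 175→36.1 °C: -231.96 kJ/kg
condensation at 36.1 °C: -358 kJ/kg
liquid 36.1→-29.8 °C: -152.89 kJ/kg
Δh = -231.96 + -358 + -152.89 = -742.85 kJ/kg
Q = ṁ·Δh = 804.9 kg/h × -742.85 kJ/kg = -597920 kJ/h
|Q| = 166.09 kW = 9965.3 kJ/min

Q_c = 9970 kJ/min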